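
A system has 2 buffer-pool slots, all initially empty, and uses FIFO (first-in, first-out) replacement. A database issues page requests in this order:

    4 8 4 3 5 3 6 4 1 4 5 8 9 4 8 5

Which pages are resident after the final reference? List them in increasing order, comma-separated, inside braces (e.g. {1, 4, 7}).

4 -> fault, frames [4]
8 -> fault, frames [4, 8]
4 -> hit
3 -> fault, evict 4, frames [8, 3]
5 -> fault, evict 8, frames [3, 5]
3 -> hit
6 -> fault, evict 3, frames [5, 6]
4 -> fault, evict 5, frames [6, 4]
1 -> fault, evict 6, frames [4, 1]
4 -> hit
5 -> fault, evict 4, frames [1, 5]
8 -> fault, evict 1, frames [5, 8]
9 -> fault, evict 5, frames [8, 9]
4 -> fault, evict 8, frames [9, 4]
8 -> fault, evict 9, frames [4, 8]
5 -> fault, evict 4, frames [8, 5]

{5, 8}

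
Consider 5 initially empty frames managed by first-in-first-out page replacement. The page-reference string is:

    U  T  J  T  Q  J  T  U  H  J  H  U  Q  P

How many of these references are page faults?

6

U: fault, frames [U]
T: fault, frames [U, T]
J: fault, frames [U, T, J]
T: hit
Q: fault, frames [U, T, J, Q]
J: hit
T: hit
U: hit
H: fault, frames [U, T, J, Q, H]
J: hit
H: hit
U: hit
Q: hit
P: fault, evict U, frames [T, J, Q, H, P]
Page faults: 6.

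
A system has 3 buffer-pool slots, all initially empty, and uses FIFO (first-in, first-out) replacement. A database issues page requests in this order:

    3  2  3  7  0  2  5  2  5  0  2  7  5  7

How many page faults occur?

3: miss, frames (3)
2: miss, frames (3 2)
3: hit
7: miss, frames (3 2 7)
0: miss, evict 3, frames (2 7 0)
2: hit
5: miss, evict 2, frames (7 0 5)
2: miss, evict 7, frames (0 5 2)
5: hit
0: hit
2: hit
7: miss, evict 0, frames (5 2 7)
5: hit
7: hit
Page faults: 7.

7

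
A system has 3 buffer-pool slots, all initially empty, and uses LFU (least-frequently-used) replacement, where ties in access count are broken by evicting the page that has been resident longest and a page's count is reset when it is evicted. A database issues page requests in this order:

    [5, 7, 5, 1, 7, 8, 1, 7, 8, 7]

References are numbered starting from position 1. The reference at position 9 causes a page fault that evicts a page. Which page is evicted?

pos 1: 5 -> fault, frames (5)
pos 2: 7 -> fault, frames (5 7)
pos 3: 5 -> hit
pos 4: 1 -> fault, frames (5 7 1)
pos 5: 7 -> hit
pos 6: 8 -> fault, evict 1, frames (5 7 8)
pos 7: 1 -> fault, evict 8, frames (5 7 1)
pos 8: 7 -> hit
pos 9: 8 -> fault, evict 1, frames (5 7 8)
At position 9, page 1 is evicted.

1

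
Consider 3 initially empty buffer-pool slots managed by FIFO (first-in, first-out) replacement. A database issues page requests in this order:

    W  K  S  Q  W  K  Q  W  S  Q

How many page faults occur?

W → miss, frames {W}
K → miss, frames {W,K}
S → miss, frames {W,K,S}
Q → miss, evict W, frames {K,S,Q}
W → miss, evict K, frames {S,Q,W}
K → miss, evict S, frames {Q,W,K}
Q → hit
W → hit
S → miss, evict Q, frames {W,K,S}
Q → miss, evict W, frames {K,S,Q}
Page faults: 8.

8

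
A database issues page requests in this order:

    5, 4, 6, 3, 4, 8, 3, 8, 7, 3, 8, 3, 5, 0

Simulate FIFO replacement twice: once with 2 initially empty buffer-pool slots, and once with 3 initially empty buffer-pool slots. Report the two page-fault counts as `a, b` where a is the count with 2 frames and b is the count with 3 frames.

2 frames: F F F F F F F . F . F F F F → 12 faults.
3 frames: F F F F . F . . F . . . F F → 8 faults.
8 < 12: adding a frame reduced faults, as is typical.

12, 8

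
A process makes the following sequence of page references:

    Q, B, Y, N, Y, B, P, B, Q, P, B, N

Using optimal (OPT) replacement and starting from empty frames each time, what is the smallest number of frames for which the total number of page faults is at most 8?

f=1: 12 faults
f=2: 9 faults
f=3: 7 faults
f=4: 5 faults
f=5: 5 faults
Smallest f with faults ≤ 8 is 3.

3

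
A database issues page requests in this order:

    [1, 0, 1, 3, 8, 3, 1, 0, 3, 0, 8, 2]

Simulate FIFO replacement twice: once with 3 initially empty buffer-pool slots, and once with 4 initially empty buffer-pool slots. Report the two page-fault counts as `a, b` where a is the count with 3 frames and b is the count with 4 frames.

3 frames: F F . F F . F F F . F F → 9 faults.
4 frames: F F . F F . . . . . . F → 5 faults.
5 < 9: adding a frame reduced faults, as is typical.

9, 5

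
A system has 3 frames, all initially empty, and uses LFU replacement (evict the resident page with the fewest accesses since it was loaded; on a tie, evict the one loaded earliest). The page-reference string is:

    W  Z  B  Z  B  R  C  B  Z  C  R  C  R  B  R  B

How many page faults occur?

W: miss, frames [W]
Z: miss, frames [W, Z]
B: miss, frames [W, Z, B]
Z: hit
B: hit
R: miss, evict W, frames [Z, B, R]
C: miss, evict R, frames [Z, B, C]
B: hit
Z: hit
C: hit
R: miss, evict C, frames [Z, B, R]
C: miss, evict R, frames [Z, B, C]
R: miss, evict C, frames [Z, B, R]
B: hit
R: hit
B: hit
Page faults: 8.

8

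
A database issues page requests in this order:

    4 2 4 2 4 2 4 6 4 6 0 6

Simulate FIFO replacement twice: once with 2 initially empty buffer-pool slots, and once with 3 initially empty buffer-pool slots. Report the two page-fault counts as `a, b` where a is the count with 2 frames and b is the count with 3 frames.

6, 4

2 frames: F F . . . . . F F . F F → 6 faults.
3 frames: F F . . . . . F . . F . → 4 faults.
4 < 6: adding a frame reduced faults, as is typical.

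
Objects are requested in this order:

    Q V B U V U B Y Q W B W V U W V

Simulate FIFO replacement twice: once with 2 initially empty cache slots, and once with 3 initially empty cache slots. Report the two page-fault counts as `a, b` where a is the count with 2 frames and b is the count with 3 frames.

14, 11

2 frames: F F F F F . F F F F F . F F F F → 14 faults.
3 frames: F F F F . . . F F F F . F F F . → 11 faults.
11 < 14: adding a frame reduced faults, as is typical.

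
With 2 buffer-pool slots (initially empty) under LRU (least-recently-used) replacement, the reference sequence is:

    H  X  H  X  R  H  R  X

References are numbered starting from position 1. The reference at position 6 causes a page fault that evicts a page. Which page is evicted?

pos 1: H: fault, frames (H)
pos 2: X: fault, frames (H X)
pos 3: H: hit
pos 4: X: hit
pos 5: R: fault, evict H, frames (X R)
pos 6: H: fault, evict X, frames (R H)
At position 6, page X is evicted.

X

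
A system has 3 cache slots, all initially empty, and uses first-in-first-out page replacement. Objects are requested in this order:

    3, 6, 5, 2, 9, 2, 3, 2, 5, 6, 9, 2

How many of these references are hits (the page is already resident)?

3 → miss, frames (3)
6 → miss, frames (3 6)
5 → miss, frames (3 6 5)
2 → miss, evict 3, frames (6 5 2)
9 → miss, evict 6, frames (5 2 9)
2 → hit
3 → miss, evict 5, frames (2 9 3)
2 → hit
5 → miss, evict 2, frames (9 3 5)
6 → miss, evict 9, frames (3 5 6)
9 → miss, evict 3, frames (5 6 9)
2 → miss, evict 5, frames (6 9 2)
Hits: 2.

2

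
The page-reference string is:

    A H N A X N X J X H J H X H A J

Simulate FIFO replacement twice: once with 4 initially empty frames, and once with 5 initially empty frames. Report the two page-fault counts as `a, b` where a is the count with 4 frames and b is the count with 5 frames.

6, 5

4 frames: F F F . F . . F . . . . . . F . → 6 faults.
5 frames: F F F . F . . F . . . . . . . . → 5 faults.
5 < 6: adding a frame reduced faults, as is typical.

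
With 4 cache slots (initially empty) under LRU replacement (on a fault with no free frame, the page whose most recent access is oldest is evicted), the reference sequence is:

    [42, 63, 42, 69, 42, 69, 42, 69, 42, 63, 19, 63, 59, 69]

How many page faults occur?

6

42: fault, frames [42]
63: fault, frames [42, 63]
42: hit
69: fault, frames [63, 42, 69]
42: hit
69: hit
42: hit
69: hit
42: hit
63: hit
19: fault, frames [69, 42, 63, 19]
63: hit
59: fault, evict 69, frames [42, 19, 63, 59]
69: fault, evict 42, frames [19, 63, 59, 69]
Page faults: 6.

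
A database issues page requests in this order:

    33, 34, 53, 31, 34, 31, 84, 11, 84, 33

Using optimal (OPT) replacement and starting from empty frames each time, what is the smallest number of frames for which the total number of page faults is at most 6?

3

f=1: 10 faults
f=2: 7 faults
f=3: 6 faults
f=4: 6 faults
f=5: 6 faults
f=6: 6 faults
Smallest f with faults ≤ 6 is 3.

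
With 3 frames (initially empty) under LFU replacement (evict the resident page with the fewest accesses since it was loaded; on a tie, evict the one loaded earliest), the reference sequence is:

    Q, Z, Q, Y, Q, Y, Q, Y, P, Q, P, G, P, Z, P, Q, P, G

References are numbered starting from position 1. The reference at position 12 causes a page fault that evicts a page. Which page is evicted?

pos 1: Q -> miss, frames [Q]
pos 2: Z -> miss, frames [Q, Z]
pos 3: Q -> hit
pos 4: Y -> miss, frames [Q, Z, Y]
pos 5: Q -> hit
pos 6: Y -> hit
pos 7: Q -> hit
pos 8: Y -> hit
pos 9: P -> miss, evict Z, frames [Q, Y, P]
pos 10: Q -> hit
pos 11: P -> hit
pos 12: G -> miss, evict P, frames [Q, Y, G]
At position 12, page P is evicted.

P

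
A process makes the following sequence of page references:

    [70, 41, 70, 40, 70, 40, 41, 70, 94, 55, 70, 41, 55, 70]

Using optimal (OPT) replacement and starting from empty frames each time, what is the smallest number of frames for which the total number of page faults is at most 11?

f=1: 14 faults
f=2: 8 faults
f=3: 5 faults
f=4: 5 faults
f=5: 5 faults
Smallest f with faults ≤ 11 is 2.

2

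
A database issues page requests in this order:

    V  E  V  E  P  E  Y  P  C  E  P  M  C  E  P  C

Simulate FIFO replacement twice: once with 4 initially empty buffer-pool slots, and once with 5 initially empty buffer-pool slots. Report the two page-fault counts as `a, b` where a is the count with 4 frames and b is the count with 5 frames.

4 frames: F F . . F . F . F . . F . F F . → 8 faults.
5 frames: F F . . F . F . F . . F . . . . → 6 faults.
6 < 8: adding a frame reduced faults, as is typical.

8, 6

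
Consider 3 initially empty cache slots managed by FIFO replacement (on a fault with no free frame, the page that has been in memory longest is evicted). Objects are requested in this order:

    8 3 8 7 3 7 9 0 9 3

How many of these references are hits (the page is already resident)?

8 → fault, frames {8}
3 → fault, frames {8,3}
8 → hit
7 → fault, frames {8,3,7}
3 → hit
7 → hit
9 → fault, evict 8, frames {3,7,9}
0 → fault, evict 3, frames {7,9,0}
9 → hit
3 → fault, evict 7, frames {9,0,3}
Hits: 4.

4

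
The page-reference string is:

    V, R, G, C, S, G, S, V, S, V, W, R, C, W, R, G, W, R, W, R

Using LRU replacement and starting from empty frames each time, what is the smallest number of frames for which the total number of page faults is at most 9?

5

f=1: 20 faults
f=2: 15 faults
f=3: 10 faults
f=4: 10 faults
f=5: 9 faults
f=6: 6 faults
Smallest f with faults ≤ 9 is 5.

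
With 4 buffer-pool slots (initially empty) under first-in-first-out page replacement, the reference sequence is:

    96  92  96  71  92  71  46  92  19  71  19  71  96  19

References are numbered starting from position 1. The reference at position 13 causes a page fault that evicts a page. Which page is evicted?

92

pos 1: 96 → fault, frames (96)
pos 2: 92 → fault, frames (96 92)
pos 3: 96 → hit
pos 4: 71 → fault, frames (96 92 71)
pos 5: 92 → hit
pos 6: 71 → hit
pos 7: 46 → fault, frames (96 92 71 46)
pos 8: 92 → hit
pos 9: 19 → fault, evict 96, frames (92 71 46 19)
pos 10: 71 → hit
pos 11: 19 → hit
pos 12: 71 → hit
pos 13: 96 → fault, evict 92, frames (71 46 19 96)
At position 13, page 92 is evicted.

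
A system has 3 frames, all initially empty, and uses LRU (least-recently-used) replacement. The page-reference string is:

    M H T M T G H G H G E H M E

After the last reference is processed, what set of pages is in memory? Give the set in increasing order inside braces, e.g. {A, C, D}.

M → fault, frames (M)
H → fault, frames (M H)
T → fault, frames (M H T)
M → hit
T → hit
G → fault, evict H, frames (M T G)
H → fault, evict M, frames (T G H)
G → hit
H → hit
G → hit
E → fault, evict T, frames (H G E)
H → hit
M → fault, evict G, frames (E H M)
E → hit

{E, H, M}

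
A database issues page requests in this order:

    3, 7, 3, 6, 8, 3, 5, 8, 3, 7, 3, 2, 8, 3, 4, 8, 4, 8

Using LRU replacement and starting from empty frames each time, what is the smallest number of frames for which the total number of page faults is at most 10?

3

f=1: 18 faults
f=2: 14 faults
f=3: 9 faults
f=4: 8 faults
f=5: 7 faults
f=6: 7 faults
f=7: 7 faults
Smallest f with faults ≤ 10 is 3.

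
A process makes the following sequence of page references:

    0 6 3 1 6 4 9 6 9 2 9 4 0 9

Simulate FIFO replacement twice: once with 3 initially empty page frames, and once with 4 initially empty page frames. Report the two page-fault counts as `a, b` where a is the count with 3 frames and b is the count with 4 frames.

11, 9

3 frames: F F F F . F F F . F . F F F → 11 faults.
4 frames: F F F F . F F F . F . . F . → 9 faults.
9 < 11: adding a frame reduced faults, as is typical.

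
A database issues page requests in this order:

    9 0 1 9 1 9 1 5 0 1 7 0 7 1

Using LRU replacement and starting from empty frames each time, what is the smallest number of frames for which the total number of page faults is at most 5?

f=1: 14 faults
f=2: 10 faults
f=3: 6 faults
f=4: 5 faults
f=5: 5 faults
Smallest f with faults ≤ 5 is 4.

4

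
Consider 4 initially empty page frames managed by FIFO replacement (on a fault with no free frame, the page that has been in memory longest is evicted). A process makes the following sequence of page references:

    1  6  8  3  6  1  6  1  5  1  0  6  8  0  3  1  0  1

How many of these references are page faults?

12

1 → miss, frames {1}
6 → miss, frames {1,6}
8 → miss, frames {1,6,8}
3 → miss, frames {1,6,8,3}
6 → hit
1 → hit
6 → hit
1 → hit
5 → miss, evict 1, frames {6,8,3,5}
1 → miss, evict 6, frames {8,3,5,1}
0 → miss, evict 8, frames {3,5,1,0}
6 → miss, evict 3, frames {5,1,0,6}
8 → miss, evict 5, frames {1,0,6,8}
0 → hit
3 → miss, evict 1, frames {0,6,8,3}
1 → miss, evict 0, frames {6,8,3,1}
0 → miss, evict 6, frames {8,3,1,0}
1 → hit
Page faults: 12.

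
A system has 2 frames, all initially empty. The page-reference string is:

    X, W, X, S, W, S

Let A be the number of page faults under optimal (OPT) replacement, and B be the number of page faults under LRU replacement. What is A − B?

Under OPT: F F . F . . → 3 faults.
Under LRU: F F . F F . → 4 faults.
A − B = 3 − 4 = -1.

-1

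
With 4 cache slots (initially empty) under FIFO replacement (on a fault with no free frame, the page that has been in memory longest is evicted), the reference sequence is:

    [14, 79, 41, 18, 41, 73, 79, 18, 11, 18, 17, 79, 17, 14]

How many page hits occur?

5

14: miss, frames [14]
79: miss, frames [14, 79]
41: miss, frames [14, 79, 41]
18: miss, frames [14, 79, 41, 18]
41: hit
73: miss, evict 14, frames [79, 41, 18, 73]
79: hit
18: hit
11: miss, evict 79, frames [41, 18, 73, 11]
18: hit
17: miss, evict 41, frames [18, 73, 11, 17]
79: miss, evict 18, frames [73, 11, 17, 79]
17: hit
14: miss, evict 73, frames [11, 17, 79, 14]
Hits: 5.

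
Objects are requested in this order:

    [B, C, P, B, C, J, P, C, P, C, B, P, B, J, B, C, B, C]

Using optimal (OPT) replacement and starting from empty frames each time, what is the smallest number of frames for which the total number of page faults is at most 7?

3

f=1: 18 faults
f=2: 9 faults
f=3: 6 faults
f=4: 4 faults
Smallest f with faults ≤ 7 is 3.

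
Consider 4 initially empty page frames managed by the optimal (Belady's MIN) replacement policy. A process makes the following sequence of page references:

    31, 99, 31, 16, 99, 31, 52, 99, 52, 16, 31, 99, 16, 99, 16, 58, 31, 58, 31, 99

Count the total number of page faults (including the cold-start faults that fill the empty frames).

5

31: miss, frames [31]
99: miss, frames [31, 99]
31: hit
16: miss, frames [31, 99, 16]
99: hit
31: hit
52: miss, frames [31, 99, 16, 52]
99: hit
52: hit
16: hit
31: hit
99: hit
16: hit
99: hit
16: hit
58: miss, evict 52, frames [31, 99, 16, 58]
31: hit
58: hit
31: hit
99: hit
Page faults: 5.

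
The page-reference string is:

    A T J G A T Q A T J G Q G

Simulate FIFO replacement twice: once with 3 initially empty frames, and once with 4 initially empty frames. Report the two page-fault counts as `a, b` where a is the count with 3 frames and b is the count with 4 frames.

3 frames: F F F F F F F . . F F . . → 9 faults.
4 frames: F F F F . . F F F F F F . → 10 faults.
10 > 9: adding a frame increased faults — Belady's anomaly.

9, 10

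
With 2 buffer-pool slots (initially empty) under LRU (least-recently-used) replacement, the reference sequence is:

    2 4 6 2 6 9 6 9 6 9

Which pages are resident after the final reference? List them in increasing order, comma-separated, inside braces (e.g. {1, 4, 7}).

{6, 9}

2 → fault, frames (2)
4 → fault, frames (2 4)
6 → fault, evict 2, frames (4 6)
2 → fault, evict 4, frames (6 2)
6 → hit
9 → fault, evict 2, frames (6 9)
6 → hit
9 → hit
6 → hit
9 → hit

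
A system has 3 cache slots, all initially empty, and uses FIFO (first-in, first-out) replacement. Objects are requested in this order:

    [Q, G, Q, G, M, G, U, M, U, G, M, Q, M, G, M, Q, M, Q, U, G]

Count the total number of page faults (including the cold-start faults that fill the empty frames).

8

Q -> miss, frames {Q}
G -> miss, frames {Q,G}
Q -> hit
G -> hit
M -> miss, frames {Q,G,M}
G -> hit
U -> miss, evict Q, frames {G,M,U}
M -> hit
U -> hit
G -> hit
M -> hit
Q -> miss, evict G, frames {M,U,Q}
M -> hit
G -> miss, evict M, frames {U,Q,G}
M -> miss, evict U, frames {Q,G,M}
Q -> hit
M -> hit
Q -> hit
U -> miss, evict Q, frames {G,M,U}
G -> hit
Page faults: 8.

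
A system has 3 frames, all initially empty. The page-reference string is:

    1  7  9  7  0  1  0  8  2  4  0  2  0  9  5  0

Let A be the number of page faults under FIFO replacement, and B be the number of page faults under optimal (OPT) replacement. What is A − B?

Under FIFO: F F F . F F . F F F F . . F F . → 11 faults.
Under OPT: F F F . F . . F F F . . . F F . → 9 faults.
A − B = 11 − 9 = 2.

2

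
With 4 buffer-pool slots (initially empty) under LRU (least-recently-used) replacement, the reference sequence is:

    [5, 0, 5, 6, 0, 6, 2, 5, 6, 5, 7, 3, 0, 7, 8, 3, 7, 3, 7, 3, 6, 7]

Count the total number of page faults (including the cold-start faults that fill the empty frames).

5 -> fault, frames [5]
0 -> fault, frames [5, 0]
5 -> hit
6 -> fault, frames [0, 5, 6]
0 -> hit
6 -> hit
2 -> fault, frames [5, 0, 6, 2]
5 -> hit
6 -> hit
5 -> hit
7 -> fault, evict 0, frames [2, 6, 5, 7]
3 -> fault, evict 2, frames [6, 5, 7, 3]
0 -> fault, evict 6, frames [5, 7, 3, 0]
7 -> hit
8 -> fault, evict 5, frames [3, 0, 7, 8]
3 -> hit
7 -> hit
3 -> hit
7 -> hit
3 -> hit
6 -> fault, evict 0, frames [8, 7, 3, 6]
7 -> hit
Page faults: 9.

9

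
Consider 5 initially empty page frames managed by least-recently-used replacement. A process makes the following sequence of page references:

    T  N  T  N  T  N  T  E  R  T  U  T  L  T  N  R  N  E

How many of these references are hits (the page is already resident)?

T: fault, frames (T)
N: fault, frames (T N)
T: hit
N: hit
T: hit
N: hit
T: hit
E: fault, frames (N T E)
R: fault, frames (N T E R)
T: hit
U: fault, frames (N E R T U)
T: hit
L: fault, evict N, frames (E R U T L)
T: hit
N: fault, evict E, frames (R U L T N)
R: hit
N: hit
E: fault, evict U, frames (L T R N E)
Hits: 10.

10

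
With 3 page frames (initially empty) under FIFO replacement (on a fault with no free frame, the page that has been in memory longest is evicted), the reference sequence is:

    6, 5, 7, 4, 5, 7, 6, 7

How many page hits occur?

6 → fault, frames (6)
5 → fault, frames (6 5)
7 → fault, frames (6 5 7)
4 → fault, evict 6, frames (5 7 4)
5 → hit
7 → hit
6 → fault, evict 5, frames (7 4 6)
7 → hit
Hits: 3.

3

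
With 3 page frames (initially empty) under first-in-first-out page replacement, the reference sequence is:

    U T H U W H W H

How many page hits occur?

4

U -> fault, frames (U)
T -> fault, frames (U T)
H -> fault, frames (U T H)
U -> hit
W -> fault, evict U, frames (T H W)
H -> hit
W -> hit
H -> hit
Hits: 4.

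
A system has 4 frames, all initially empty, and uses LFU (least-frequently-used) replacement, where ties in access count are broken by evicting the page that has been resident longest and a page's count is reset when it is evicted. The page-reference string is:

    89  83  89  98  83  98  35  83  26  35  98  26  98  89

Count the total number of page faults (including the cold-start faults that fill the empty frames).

7

89: miss, frames {89}
83: miss, frames {89,83}
89: hit
98: miss, frames {89,83,98}
83: hit
98: hit
35: miss, frames {89,83,98,35}
83: hit
26: miss, evict 35, frames {89,83,98,26}
35: miss, evict 26, frames {89,83,98,35}
98: hit
26: miss, evict 35, frames {89,83,98,26}
98: hit
89: hit
Page faults: 7.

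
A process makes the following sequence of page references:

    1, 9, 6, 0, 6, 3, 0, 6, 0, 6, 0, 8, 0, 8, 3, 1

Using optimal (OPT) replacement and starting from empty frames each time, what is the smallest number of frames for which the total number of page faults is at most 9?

f=1: 16 faults
f=2: 9 faults
f=3: 7 faults
f=4: 6 faults
f=5: 6 faults
f=6: 6 faults
Smallest f with faults ≤ 9 is 2.

2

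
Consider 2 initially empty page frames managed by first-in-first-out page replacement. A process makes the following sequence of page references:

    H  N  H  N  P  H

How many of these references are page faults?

4

H -> fault, frames [H]
N -> fault, frames [H, N]
H -> hit
N -> hit
P -> fault, evict H, frames [N, P]
H -> fault, evict N, frames [P, H]
Page faults: 4.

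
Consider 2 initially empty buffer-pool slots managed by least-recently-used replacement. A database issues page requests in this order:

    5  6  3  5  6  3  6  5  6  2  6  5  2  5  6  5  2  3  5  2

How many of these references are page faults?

5 → fault, frames [5]
6 → fault, frames [5, 6]
3 → fault, evict 5, frames [6, 3]
5 → fault, evict 6, frames [3, 5]
6 → fault, evict 3, frames [5, 6]
3 → fault, evict 5, frames [6, 3]
6 → hit
5 → fault, evict 3, frames [6, 5]
6 → hit
2 → fault, evict 5, frames [6, 2]
6 → hit
5 → fault, evict 2, frames [6, 5]
2 → fault, evict 6, frames [5, 2]
5 → hit
6 → fault, evict 2, frames [5, 6]
5 → hit
2 → fault, evict 6, frames [5, 2]
3 → fault, evict 5, frames [2, 3]
5 → fault, evict 2, frames [3, 5]
2 → fault, evict 3, frames [5, 2]
Page faults: 15.

15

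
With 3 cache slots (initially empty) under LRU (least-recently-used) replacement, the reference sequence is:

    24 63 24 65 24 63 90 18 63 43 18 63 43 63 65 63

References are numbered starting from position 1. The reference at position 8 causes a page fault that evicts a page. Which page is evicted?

pos 1: 24: fault, frames {24}
pos 2: 63: fault, frames {24,63}
pos 3: 24: hit
pos 4: 65: fault, frames {63,24,65}
pos 5: 24: hit
pos 6: 63: hit
pos 7: 90: fault, evict 65, frames {24,63,90}
pos 8: 18: fault, evict 24, frames {63,90,18}
At position 8, page 24 is evicted.

24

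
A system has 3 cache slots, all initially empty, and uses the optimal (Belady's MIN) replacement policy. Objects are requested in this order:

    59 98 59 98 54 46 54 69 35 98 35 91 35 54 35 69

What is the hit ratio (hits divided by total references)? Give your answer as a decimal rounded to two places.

0.50

59: fault, frames {59}
98: fault, frames {59,98}
59: hit
98: hit
54: fault, frames {59,98,54}
46: fault, evict 59, frames {98,54,46}
54: hit
69: fault, evict 46, frames {98,54,69}
35: fault, evict 69, frames {98,54,35}
98: hit
35: hit
91: fault, evict 98, frames {54,35,91}
35: hit
54: hit
35: hit
69: fault, evict 91, frames {54,35,69}
Hits: 8 of 16 references → 8/16 = 0.5000.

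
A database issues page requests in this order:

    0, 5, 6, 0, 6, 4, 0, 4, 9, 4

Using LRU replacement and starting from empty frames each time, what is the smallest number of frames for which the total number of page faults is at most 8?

f=1: 10 faults
f=2: 7 faults
f=3: 5 faults
f=4: 5 faults
f=5: 5 faults
Smallest f with faults ≤ 8 is 2.

2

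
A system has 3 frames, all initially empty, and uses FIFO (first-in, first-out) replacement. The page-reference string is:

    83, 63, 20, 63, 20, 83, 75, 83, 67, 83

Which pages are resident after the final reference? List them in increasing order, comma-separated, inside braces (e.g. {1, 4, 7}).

83 → miss, frames (83)
63 → miss, frames (83 63)
20 → miss, frames (83 63 20)
63 → hit
20 → hit
83 → hit
75 → miss, evict 83, frames (63 20 75)
83 → miss, evict 63, frames (20 75 83)
67 → miss, evict 20, frames (75 83 67)
83 → hit

{67, 75, 83}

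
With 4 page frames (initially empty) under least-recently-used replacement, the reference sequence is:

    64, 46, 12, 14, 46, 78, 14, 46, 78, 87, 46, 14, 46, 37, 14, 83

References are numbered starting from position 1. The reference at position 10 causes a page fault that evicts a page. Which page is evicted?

pos 1: 64 -> miss, frames (64)
pos 2: 46 -> miss, frames (64 46)
pos 3: 12 -> miss, frames (64 46 12)
pos 4: 14 -> miss, frames (64 46 12 14)
pos 5: 46 -> hit
pos 6: 78 -> miss, evict 64, frames (12 14 46 78)
pos 7: 14 -> hit
pos 8: 46 -> hit
pos 9: 78 -> hit
pos 10: 87 -> miss, evict 12, frames (14 46 78 87)
At position 10, page 12 is evicted.

12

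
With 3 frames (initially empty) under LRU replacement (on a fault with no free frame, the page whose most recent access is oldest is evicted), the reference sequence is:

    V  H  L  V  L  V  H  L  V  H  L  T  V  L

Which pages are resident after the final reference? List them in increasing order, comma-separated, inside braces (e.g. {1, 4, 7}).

{L, T, V}

V: fault, frames {V}
H: fault, frames {V,H}
L: fault, frames {V,H,L}
V: hit
L: hit
V: hit
H: hit
L: hit
V: hit
H: hit
L: hit
T: fault, evict V, frames {H,L,T}
V: fault, evict H, frames {L,T,V}
L: hit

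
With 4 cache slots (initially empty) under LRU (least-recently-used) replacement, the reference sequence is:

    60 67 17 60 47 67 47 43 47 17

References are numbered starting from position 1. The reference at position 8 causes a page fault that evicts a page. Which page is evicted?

17

pos 1: 60: fault, frames [60]
pos 2: 67: fault, frames [60, 67]
pos 3: 17: fault, frames [60, 67, 17]
pos 4: 60: hit
pos 5: 47: fault, frames [67, 17, 60, 47]
pos 6: 67: hit
pos 7: 47: hit
pos 8: 43: fault, evict 17, frames [60, 67, 47, 43]
At position 8, page 17 is evicted.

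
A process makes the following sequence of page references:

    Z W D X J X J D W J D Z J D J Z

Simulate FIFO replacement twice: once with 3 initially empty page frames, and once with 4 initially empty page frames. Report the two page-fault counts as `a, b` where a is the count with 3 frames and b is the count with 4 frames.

3 frames: F F F F F . . . F . F F F . . . → 9 faults.
4 frames: F F F F F . . . . . . F . . . . → 6 faults.
6 < 9: adding a frame reduced faults, as is typical.

9, 6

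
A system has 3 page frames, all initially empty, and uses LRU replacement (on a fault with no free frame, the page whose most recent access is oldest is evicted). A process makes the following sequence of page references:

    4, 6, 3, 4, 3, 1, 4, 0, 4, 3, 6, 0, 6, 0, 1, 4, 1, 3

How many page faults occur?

4 -> miss, frames {4}
6 -> miss, frames {4,6}
3 -> miss, frames {4,6,3}
4 -> hit
3 -> hit
1 -> miss, evict 6, frames {4,3,1}
4 -> hit
0 -> miss, evict 3, frames {1,4,0}
4 -> hit
3 -> miss, evict 1, frames {0,4,3}
6 -> miss, evict 0, frames {4,3,6}
0 -> miss, evict 4, frames {3,6,0}
6 -> hit
0 -> hit
1 -> miss, evict 3, frames {6,0,1}
4 -> miss, evict 6, frames {0,1,4}
1 -> hit
3 -> miss, evict 0, frames {4,1,3}
Page faults: 11.

11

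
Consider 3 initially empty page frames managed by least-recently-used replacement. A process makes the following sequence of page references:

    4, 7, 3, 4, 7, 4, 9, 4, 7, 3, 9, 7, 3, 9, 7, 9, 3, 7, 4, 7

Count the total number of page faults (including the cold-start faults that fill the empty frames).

4: miss, frames [4]
7: miss, frames [4, 7]
3: miss, frames [4, 7, 3]
4: hit
7: hit
4: hit
9: miss, evict 3, frames [7, 4, 9]
4: hit
7: hit
3: miss, evict 9, frames [4, 7, 3]
9: miss, evict 4, frames [7, 3, 9]
7: hit
3: hit
9: hit
7: hit
9: hit
3: hit
7: hit
4: miss, evict 9, frames [3, 7, 4]
7: hit
Page faults: 7.

7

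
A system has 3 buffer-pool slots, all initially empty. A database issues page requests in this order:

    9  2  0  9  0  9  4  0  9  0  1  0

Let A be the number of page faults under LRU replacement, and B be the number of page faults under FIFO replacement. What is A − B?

-2

Under LRU: F F F . . . F . . . F . → 5 faults.
Under FIFO: F F F . . . F . F . F F → 7 faults.
A − B = 5 − 7 = -2.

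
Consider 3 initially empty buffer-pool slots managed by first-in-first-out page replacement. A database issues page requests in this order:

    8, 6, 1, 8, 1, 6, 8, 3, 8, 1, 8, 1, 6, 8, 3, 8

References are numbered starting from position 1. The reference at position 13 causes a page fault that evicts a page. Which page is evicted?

1

pos 1: 8 → miss, frames {8}
pos 2: 6 → miss, frames {8,6}
pos 3: 1 → miss, frames {8,6,1}
pos 4: 8 → hit
pos 5: 1 → hit
pos 6: 6 → hit
pos 7: 8 → hit
pos 8: 3 → miss, evict 8, frames {6,1,3}
pos 9: 8 → miss, evict 6, frames {1,3,8}
pos 10: 1 → hit
pos 11: 8 → hit
pos 12: 1 → hit
pos 13: 6 → miss, evict 1, frames {3,8,6}
At position 13, page 1 is evicted.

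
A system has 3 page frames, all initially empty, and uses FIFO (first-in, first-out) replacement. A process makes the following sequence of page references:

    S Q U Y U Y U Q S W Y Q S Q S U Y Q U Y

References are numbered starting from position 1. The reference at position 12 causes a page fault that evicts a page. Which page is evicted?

Y

pos 1: S: fault, frames (S)
pos 2: Q: fault, frames (S Q)
pos 3: U: fault, frames (S Q U)
pos 4: Y: fault, evict S, frames (Q U Y)
pos 5: U: hit
pos 6: Y: hit
pos 7: U: hit
pos 8: Q: hit
pos 9: S: fault, evict Q, frames (U Y S)
pos 10: W: fault, evict U, frames (Y S W)
pos 11: Y: hit
pos 12: Q: fault, evict Y, frames (S W Q)
At position 12, page Y is evicted.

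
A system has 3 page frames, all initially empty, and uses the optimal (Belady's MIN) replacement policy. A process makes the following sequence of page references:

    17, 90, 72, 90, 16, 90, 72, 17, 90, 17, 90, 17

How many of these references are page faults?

17 → fault, frames [17]
90 → fault, frames [17, 90]
72 → fault, frames [17, 90, 72]
90 → hit
16 → fault, evict 17, frames [90, 72, 16]
90 → hit
72 → hit
17 → fault, evict 16, frames [90, 72, 17]
90 → hit
17 → hit
90 → hit
17 → hit
Page faults: 5.

5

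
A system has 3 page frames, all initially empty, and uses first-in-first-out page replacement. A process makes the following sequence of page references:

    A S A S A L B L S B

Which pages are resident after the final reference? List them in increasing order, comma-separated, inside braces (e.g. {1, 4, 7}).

A: fault, frames [A]
S: fault, frames [A, S]
A: hit
S: hit
A: hit
L: fault, frames [A, S, L]
B: fault, evict A, frames [S, L, B]
L: hit
S: hit
B: hit

{B, L, S}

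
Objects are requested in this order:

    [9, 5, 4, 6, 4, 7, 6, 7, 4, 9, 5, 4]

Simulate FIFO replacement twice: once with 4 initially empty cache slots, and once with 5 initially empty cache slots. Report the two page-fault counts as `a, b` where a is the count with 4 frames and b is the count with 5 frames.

4 frames: F F F F . F . . . F F F → 8 faults.
5 frames: F F F F . F . . . . . . → 5 faults.
5 < 8: adding a frame reduced faults, as is typical.

8, 5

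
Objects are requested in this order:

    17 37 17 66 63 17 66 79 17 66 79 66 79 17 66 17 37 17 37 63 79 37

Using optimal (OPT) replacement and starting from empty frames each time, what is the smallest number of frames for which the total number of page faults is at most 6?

4

f=1: 22 faults
f=2: 11 faults
f=3: 7 faults
f=4: 6 faults
f=5: 5 faults
Smallest f with faults ≤ 6 is 4.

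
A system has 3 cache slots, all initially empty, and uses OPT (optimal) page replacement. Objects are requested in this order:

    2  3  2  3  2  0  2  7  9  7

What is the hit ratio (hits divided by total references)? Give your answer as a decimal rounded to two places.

2 -> miss, frames {2}
3 -> miss, frames {2,3}
2 -> hit
3 -> hit
2 -> hit
0 -> miss, frames {2,3,0}
2 -> hit
7 -> miss, evict 0, frames {2,3,7}
9 -> miss, evict 3, frames {2,7,9}
7 -> hit
Hits: 5 of 10 references → 5/10 = 0.5000.

0.50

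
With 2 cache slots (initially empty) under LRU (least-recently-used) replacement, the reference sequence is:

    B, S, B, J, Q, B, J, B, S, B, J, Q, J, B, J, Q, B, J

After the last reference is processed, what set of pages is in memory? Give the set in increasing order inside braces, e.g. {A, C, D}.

B -> fault, frames (B)
S -> fault, frames (B S)
B -> hit
J -> fault, evict S, frames (B J)
Q -> fault, evict B, frames (J Q)
B -> fault, evict J, frames (Q B)
J -> fault, evict Q, frames (B J)
B -> hit
S -> fault, evict J, frames (B S)
B -> hit
J -> fault, evict S, frames (B J)
Q -> fault, evict B, frames (J Q)
J -> hit
B -> fault, evict Q, frames (J B)
J -> hit
Q -> fault, evict B, frames (J Q)
B -> fault, evict J, frames (Q B)
J -> fault, evict Q, frames (B J)

{B, J}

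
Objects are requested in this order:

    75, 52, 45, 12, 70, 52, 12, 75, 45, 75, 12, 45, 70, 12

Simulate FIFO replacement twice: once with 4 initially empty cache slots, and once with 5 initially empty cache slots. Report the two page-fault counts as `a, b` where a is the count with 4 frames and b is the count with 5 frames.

4 frames: F F F F F . . F . . . . . . → 6 faults.
5 frames: F F F F F . . . . . . . . . → 5 faults.
5 < 6: adding a frame reduced faults, as is typical.

6, 5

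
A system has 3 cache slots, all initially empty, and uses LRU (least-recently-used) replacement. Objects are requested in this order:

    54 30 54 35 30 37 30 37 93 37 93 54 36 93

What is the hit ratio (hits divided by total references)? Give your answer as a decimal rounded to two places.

54: miss, frames (54)
30: miss, frames (54 30)
54: hit
35: miss, frames (30 54 35)
30: hit
37: miss, evict 54, frames (35 30 37)
30: hit
37: hit
93: miss, evict 35, frames (30 37 93)
37: hit
93: hit
54: miss, evict 30, frames (37 93 54)
36: miss, evict 37, frames (93 54 36)
93: hit
Hits: 7 of 14 references → 7/14 = 0.5000.

0.50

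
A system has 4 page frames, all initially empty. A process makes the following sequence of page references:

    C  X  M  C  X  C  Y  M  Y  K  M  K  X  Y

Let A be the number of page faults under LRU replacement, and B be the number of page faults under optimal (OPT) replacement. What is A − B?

Under LRU: F F F . . . F . . F . . F . → 6 faults.
Under OPT: F F F . . . F . . F . . . . → 5 faults.
A − B = 6 − 5 = 1.

1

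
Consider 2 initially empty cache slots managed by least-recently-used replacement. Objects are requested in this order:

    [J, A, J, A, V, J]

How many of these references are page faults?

J → fault, frames {J}
A → fault, frames {J,A}
J → hit
A → hit
V → fault, evict J, frames {A,V}
J → fault, evict A, frames {V,J}
Page faults: 4.

4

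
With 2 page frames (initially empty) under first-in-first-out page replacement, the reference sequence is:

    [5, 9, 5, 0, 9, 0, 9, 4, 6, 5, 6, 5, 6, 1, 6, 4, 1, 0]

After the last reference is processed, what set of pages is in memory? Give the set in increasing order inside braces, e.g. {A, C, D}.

5 -> miss, frames {5}
9 -> miss, frames {5,9}
5 -> hit
0 -> miss, evict 5, frames {9,0}
9 -> hit
0 -> hit
9 -> hit
4 -> miss, evict 9, frames {0,4}
6 -> miss, evict 0, frames {4,6}
5 -> miss, evict 4, frames {6,5}
6 -> hit
5 -> hit
6 -> hit
1 -> miss, evict 6, frames {5,1}
6 -> miss, evict 5, frames {1,6}
4 -> miss, evict 1, frames {6,4}
1 -> miss, evict 6, frames {4,1}
0 -> miss, evict 4, frames {1,0}

{0, 1}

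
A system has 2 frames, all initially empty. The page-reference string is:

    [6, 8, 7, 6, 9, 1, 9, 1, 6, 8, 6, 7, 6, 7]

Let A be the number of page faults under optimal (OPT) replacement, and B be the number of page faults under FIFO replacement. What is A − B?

-2

Under OPT: F F F . F F . . F F . F . . → 8 faults.
Under FIFO: F F F F F F . . F F . F F . → 10 faults.
A − B = 8 − 10 = -2.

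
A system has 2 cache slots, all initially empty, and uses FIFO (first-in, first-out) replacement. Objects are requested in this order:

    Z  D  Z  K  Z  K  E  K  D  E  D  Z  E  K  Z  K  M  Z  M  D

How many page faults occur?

13

Z: miss, frames [Z]
D: miss, frames [Z, D]
Z: hit
K: miss, evict Z, frames [D, K]
Z: miss, evict D, frames [K, Z]
K: hit
E: miss, evict K, frames [Z, E]
K: miss, evict Z, frames [E, K]
D: miss, evict E, frames [K, D]
E: miss, evict K, frames [D, E]
D: hit
Z: miss, evict D, frames [E, Z]
E: hit
K: miss, evict E, frames [Z, K]
Z: hit
K: hit
M: miss, evict Z, frames [K, M]
Z: miss, evict K, frames [M, Z]
M: hit
D: miss, evict M, frames [Z, D]
Page faults: 13.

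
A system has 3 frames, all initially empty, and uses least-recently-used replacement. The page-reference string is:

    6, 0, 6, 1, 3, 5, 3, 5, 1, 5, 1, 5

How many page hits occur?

7

6: miss, frames (6)
0: miss, frames (6 0)
6: hit
1: miss, frames (0 6 1)
3: miss, evict 0, frames (6 1 3)
5: miss, evict 6, frames (1 3 5)
3: hit
5: hit
1: hit
5: hit
1: hit
5: hit
Hits: 7.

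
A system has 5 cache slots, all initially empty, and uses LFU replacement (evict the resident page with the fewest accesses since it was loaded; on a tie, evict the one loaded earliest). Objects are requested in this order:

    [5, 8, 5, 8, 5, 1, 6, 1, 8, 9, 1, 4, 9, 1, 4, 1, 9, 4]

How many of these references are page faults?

6

5 -> miss, frames [5]
8 -> miss, frames [5, 8]
5 -> hit
8 -> hit
5 -> hit
1 -> miss, frames [5, 8, 1]
6 -> miss, frames [5, 8, 1, 6]
1 -> hit
8 -> hit
9 -> miss, frames [5, 8, 1, 6, 9]
1 -> hit
4 -> miss, evict 6, frames [5, 8, 1, 9, 4]
9 -> hit
1 -> hit
4 -> hit
1 -> hit
9 -> hit
4 -> hit
Page faults: 6.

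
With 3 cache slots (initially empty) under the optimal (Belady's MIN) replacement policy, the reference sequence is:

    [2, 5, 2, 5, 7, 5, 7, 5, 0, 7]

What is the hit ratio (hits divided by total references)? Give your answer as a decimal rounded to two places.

0.60

2: miss, frames {2}
5: miss, frames {2,5}
2: hit
5: hit
7: miss, frames {2,5,7}
5: hit
7: hit
5: hit
0: miss, evict 5, frames {2,7,0}
7: hit
Hits: 6 of 10 references → 6/10 = 0.6000.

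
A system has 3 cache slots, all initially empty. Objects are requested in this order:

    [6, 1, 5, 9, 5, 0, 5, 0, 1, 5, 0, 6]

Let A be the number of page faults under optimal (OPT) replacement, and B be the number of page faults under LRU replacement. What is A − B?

-1

Under OPT: F F F F . F . . . . . F → 6 faults.
Under LRU: F F F F . F . . F . . F → 7 faults.
A − B = 6 − 7 = -1.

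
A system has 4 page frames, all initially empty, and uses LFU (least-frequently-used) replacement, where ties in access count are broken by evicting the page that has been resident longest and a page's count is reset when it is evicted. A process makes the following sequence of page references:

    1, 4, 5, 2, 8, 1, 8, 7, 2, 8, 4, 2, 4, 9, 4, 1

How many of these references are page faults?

1: miss, frames (1)
4: miss, frames (1 4)
5: miss, frames (1 4 5)
2: miss, frames (1 4 5 2)
8: miss, evict 1, frames (4 5 2 8)
1: miss, evict 4, frames (5 2 8 1)
8: hit
7: miss, evict 5, frames (2 8 1 7)
2: hit
8: hit
4: miss, evict 1, frames (2 8 7 4)
2: hit
4: hit
9: miss, evict 7, frames (2 8 4 9)
4: hit
1: miss, evict 9, frames (2 8 4 1)
Page faults: 10.

10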